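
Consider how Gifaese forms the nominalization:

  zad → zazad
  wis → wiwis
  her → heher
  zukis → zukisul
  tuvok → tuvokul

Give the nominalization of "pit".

wis and zukis both end in -s yet inflect differently (wiwis, zukisul), so the final letter is not what conditions the rule; the number of vowels is.
"pit" has 1 vowel. The stems with 1 vowel (zad → zazad, wis → wiwis, her → heher) repeat the first consonant+vowel as a prefix.
The other pattern: stems with 2 vowels add -ul.
So pit → pipit.

pipit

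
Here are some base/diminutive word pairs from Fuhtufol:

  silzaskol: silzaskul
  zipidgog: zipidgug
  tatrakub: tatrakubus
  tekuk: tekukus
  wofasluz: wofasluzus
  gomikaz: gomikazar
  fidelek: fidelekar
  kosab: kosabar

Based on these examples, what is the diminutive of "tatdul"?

"tatdul" has last vowel 'u'. The stems whose last vowel is 'u' (tatrakub → tatrakubus, tekuk → tekukus, wofasluz → wofasluzus) add -us.
So tatdul → tatdulus.

tatdulus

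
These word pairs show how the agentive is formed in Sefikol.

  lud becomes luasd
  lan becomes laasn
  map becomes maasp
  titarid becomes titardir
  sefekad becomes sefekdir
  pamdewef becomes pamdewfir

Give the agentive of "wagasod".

sefekad and lud both end in -d yet inflect differently (sefekdir, luasd), so the final letter is not what conditions the rule; the number of vowels is.
"wagasod" has 3 vowels. The stems with 3 vowels (sefekad → sefekdir, titarid → titardir, pamdewef → pamdewfir) delete the last vowel and add -ir.
So wagasod → wagasdir.

wagasdir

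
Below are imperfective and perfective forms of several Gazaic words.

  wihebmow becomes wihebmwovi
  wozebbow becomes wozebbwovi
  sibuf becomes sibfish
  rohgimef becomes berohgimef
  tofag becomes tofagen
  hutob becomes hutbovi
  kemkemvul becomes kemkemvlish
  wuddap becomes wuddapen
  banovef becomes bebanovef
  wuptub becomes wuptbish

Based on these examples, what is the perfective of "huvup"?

"huvup" has last vowel 'u'. The stems whose last vowel is 'u' (sibuf → sibfish, wuptub → wuptbish, kemkemvul → kemkemvlish) delete the last vowel and add -ish.
The other patterns: stems whose last vowel is 'e' add the prefix be-; stems whose last vowel is 'o' delete the last vowel and add -ovi; stems whose last vowel is 'a' add -en.
So huvup → huvpish.

huvpish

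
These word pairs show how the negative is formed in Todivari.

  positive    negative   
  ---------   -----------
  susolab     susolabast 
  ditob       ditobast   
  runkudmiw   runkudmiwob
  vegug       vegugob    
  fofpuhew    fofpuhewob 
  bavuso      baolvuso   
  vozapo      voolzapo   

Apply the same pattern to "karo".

"karo" ends in -o. The stems ending in -o (bavuso → baolvuso, vozapo → voolzapo) insert -ol- after the first vowel.
So karo → kaolro.

kaolro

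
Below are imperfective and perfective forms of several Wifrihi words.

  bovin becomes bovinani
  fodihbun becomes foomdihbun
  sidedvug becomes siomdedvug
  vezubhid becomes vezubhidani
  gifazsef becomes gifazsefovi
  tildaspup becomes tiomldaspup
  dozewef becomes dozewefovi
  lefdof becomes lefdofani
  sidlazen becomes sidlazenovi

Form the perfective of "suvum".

"suvum" has last vowel 'u'. The stems whose last vowel is 'u' (tildaspup → tiomldaspup, fodihbun → foomdihbun, sidedvug → siomdedvug) insert -om- after the first vowel.
So suvum → suomvum.

suomvum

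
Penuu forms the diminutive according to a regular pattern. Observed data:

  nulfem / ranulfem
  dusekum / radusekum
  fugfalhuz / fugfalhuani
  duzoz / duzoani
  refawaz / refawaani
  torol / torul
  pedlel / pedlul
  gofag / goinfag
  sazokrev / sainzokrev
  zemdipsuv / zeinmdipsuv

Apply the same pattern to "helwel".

dusekum and fugfalhuz both have last vowel 'u' yet inflect differently (radusekum, fugfalhuani), so the last vowel is not what conditions the rule; the final letter is.
"helwel" ends in -l. The stems ending in -l (torol → torul, pedlel → pedlul) change the last vowel to 'u'.
So helwel → helwul.

helwul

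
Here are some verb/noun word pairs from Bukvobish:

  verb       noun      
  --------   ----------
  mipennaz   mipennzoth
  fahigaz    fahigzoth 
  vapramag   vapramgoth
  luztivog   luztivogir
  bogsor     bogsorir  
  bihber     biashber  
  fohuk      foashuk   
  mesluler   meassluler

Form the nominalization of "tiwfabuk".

"tiwfabuk" has last vowel 'u'. The one such stem in the data (fohuk → foashuk) inserts -as- after the first vowel (as do bihber, mesluler), so the same rule applies.
So tiwfabuk → tiaswfabuk.

tiaswfabuk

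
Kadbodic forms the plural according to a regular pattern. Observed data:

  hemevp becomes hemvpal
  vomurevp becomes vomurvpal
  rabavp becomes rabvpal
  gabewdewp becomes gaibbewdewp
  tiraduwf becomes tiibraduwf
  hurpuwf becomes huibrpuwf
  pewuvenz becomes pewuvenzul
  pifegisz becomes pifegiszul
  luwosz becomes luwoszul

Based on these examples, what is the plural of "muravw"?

murvwal

hemevp and gabewdewp both end in -p yet inflect differently (hemvpal, gaibbewdewp), so the final letter is not what conditions the rule; the second-to-last letter is.
"muravw" has second-to-last letter 'v'. The stems whose second-to-last letter is 'v' (hemevp → hemvpal, vomurevp → vomurvpal, rabavp → rabvpal) delete the last vowel and add -al.
So muravw → murvwal.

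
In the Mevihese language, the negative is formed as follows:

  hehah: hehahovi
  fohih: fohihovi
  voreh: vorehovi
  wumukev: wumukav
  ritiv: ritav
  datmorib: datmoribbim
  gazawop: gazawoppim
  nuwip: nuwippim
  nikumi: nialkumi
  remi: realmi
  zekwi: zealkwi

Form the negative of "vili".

"vili" ends in -i. The stems ending in -i (nikumi → nialkumi, remi → realmi, zekwi → zealkwi) insert -al- after the first vowel.
So vili → vialli.

vialli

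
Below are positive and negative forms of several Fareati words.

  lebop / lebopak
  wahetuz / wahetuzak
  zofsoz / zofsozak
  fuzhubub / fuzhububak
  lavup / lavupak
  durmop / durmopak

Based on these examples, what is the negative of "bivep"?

Every pair shown (lebop → lebopak, wahetuz → wahetuzak, zofsoz → zofsozak, …) follows the same rule: add -ak.
So bivep → bivepak.

bivepak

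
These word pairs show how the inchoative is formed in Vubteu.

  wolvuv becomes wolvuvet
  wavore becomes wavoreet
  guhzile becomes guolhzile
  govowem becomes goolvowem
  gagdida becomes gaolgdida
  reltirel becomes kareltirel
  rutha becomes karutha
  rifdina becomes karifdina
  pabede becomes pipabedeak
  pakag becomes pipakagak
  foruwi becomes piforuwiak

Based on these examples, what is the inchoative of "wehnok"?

wehnoket

"wehnok" begins with w-. The stems beginning with w- (wolvuv → wolvuvet, wavore → wavoreet) add -et.
So wehnok → wehnoket.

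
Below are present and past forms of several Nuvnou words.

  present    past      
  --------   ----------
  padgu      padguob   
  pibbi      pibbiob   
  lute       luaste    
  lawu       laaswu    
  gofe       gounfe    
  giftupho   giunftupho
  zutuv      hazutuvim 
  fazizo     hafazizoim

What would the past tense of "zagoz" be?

padgu and lawu both end in -u yet inflect differently (padguob, laaswu), so the final letter is not what conditions the rule; the first letter is.
"zagoz" begins with z-. The one such stem in the data (zutuv → hazutuvim) adds ha- … -im around the stem, so the same rule applies.
The other patterns: stems beginning with p- add -ob; stems beginning with l- insert -as- after the first vowel; stems beginning with g- insert -un- after the first vowel.
So zagoz → hazagozim.

hazagozim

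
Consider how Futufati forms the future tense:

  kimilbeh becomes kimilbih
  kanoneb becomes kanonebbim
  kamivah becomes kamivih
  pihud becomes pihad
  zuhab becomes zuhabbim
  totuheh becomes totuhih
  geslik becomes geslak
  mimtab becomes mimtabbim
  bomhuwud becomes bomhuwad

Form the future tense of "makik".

mimtab and kamivah both have last vowel 'a' yet inflect differently (mimtabbim, kamivih), so the last vowel is not what conditions the rule; the final letter is.
"makik" ends in -k. The one such stem in the data (geslik → geslak) changes the last vowel to 'a' (as do pihud, bomhuwud), so the same rule applies.
The other patterns: stems ending in -b double the final consonant and add -im; stems ending in -h change the last vowel to 'i'.
So makik → makak.

makak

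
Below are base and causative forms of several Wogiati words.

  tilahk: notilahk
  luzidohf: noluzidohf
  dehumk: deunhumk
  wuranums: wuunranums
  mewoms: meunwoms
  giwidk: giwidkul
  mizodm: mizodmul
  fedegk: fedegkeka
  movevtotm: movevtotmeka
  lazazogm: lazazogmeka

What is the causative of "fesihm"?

"fesihm" has second-to-last letter 'h'. The stems whose second-to-last letter is 'h' (tilahk → notilahk, luzidohf → noluzidohf) add the prefix no-.
So fesihm → nofesihm.

nofesihm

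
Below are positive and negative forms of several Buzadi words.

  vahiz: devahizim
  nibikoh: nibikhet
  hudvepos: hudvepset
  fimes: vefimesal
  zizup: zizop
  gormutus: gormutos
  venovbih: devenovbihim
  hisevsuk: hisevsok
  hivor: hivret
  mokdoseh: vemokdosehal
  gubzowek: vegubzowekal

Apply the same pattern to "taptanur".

taptanor

"taptanur" has last vowel 'u'. The stems whose last vowel is 'u' (hisevsuk → hisevsok, gormutus → gormutos, zizup → zizop) change the last vowel to 'o'.
The other patterns: stems whose last vowel is 'i' add de- … -im around the stem; stems whose last vowel is 'o' delete the last vowel and add -et; stems whose last vowel is 'e' add ve- … -al around the stem.
So taptanur → taptanor.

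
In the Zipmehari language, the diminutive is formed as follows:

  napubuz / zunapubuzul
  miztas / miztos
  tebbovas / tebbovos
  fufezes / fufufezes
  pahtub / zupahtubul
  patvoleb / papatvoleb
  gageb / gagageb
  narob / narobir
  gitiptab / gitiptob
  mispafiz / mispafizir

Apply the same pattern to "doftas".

doftos

"doftas" has last vowel 'a'. The stems whose last vowel is 'a' (miztas → miztos, gitiptab → gitiptob, tebbovas → tebbovos) change the last vowel to 'o'.
The other patterns: stems whose last vowel is 'i' or 'o' add -ir; stems whose last vowel is 'u' add zu- … -ul around the stem; stems whose last vowel is 'e' repeat the first consonant+vowel as a prefix.
So doftas → doftos.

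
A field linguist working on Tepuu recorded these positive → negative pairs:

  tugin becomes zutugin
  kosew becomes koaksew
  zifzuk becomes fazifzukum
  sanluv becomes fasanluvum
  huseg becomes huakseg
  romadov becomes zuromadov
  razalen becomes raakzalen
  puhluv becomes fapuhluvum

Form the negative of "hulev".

"hulev" has last vowel 'e'. The stems whose last vowel is 'e' (huseg → huakseg, razalen → raakzalen, kosew → koaksew) insert -ak- after the first vowel.
So hulev → huaklev.

huaklev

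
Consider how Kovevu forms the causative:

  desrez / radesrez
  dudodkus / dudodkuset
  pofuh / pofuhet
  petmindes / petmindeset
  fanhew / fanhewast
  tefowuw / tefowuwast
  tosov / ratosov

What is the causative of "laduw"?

tefowuw and pofuh both have last vowel 'u' yet inflect differently (tefowuwast, pofuhet), so the last vowel is not what conditions the rule; the final letter is.
"laduw" ends in -w. The stems ending in -w (fanhew → fanhewast, tefowuw → tefowuwast) add -ast.
So laduw → laduwast.

laduwast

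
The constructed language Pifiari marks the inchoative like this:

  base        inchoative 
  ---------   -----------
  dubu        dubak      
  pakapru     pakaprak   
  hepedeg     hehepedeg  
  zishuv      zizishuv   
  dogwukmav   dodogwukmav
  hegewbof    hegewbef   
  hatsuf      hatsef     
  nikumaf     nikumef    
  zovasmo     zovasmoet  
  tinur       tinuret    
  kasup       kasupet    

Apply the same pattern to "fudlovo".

fudlovoet

dubu and zishuv both have last vowel 'u' yet inflect differently (dubak, zizishuv), so the last vowel is not what conditions the rule; the final letter is.
"fudlovo" ends in -o. The one such stem in the data (zovasmo → zovasmoet) adds -et, so the same rule applies.
The other patterns: stems ending in -u drop the final letter and add -ak; stems ending in -g or -v repeat the first consonant+vowel as a prefix; stems ending in -f change the last vowel to 'e'.
So fudlovo → fudlovoet.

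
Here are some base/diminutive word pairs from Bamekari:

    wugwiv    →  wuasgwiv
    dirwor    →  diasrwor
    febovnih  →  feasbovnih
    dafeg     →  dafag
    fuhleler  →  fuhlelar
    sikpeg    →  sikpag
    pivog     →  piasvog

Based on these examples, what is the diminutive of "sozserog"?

"sozserog" has last vowel 'o'. The stems whose last vowel is 'o' (dirwor → diasrwor, pivog → piasvog) insert -as- after the first vowel.
The other pattern: stems whose last vowel is 'e' change the last vowel to 'a'.
So sozserog → soaszserog.

soaszserog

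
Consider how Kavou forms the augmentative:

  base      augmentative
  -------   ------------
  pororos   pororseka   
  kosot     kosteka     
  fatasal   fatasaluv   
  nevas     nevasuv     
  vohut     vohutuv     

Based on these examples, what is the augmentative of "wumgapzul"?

wumgapzuluv

"wumgapzul" has last vowel 'u'. The one such stem in the data (vohut → vohutuv) adds -uv, so the same rule applies.
So wumgapzul → wumgapzuluv.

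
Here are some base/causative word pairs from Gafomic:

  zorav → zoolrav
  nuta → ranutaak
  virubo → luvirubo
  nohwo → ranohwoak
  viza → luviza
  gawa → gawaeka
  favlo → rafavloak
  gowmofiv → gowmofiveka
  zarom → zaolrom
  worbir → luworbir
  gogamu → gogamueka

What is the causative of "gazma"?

gawa and nuta both end in -a yet inflect differently (gawaeka, ranutaak), so the final letter is not what conditions the rule; the first letter is.
"gazma" begins with g-. The stems beginning with g- (gowmofiv → gowmofiveka, gogamu → gogamueka, gawa → gawaeka) add -eka.
The other patterns: stems beginning with f- or n- add ra- … -ak around the stem; stems beginning with z- insert -ol- after the first vowel; stems beginning with v- or w- add the prefix lu-.
So gazma → gazmaeka.

gazmaeka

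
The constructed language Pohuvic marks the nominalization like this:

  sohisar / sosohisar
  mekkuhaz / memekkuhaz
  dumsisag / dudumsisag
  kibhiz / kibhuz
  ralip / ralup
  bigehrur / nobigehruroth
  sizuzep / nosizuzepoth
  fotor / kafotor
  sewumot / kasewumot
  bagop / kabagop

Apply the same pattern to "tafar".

tatafar

mekkuhaz and kibhiz both end in -z yet inflect differently (memekkuhaz, kibhuz), so the final letter is not what conditions the rule; the last vowel is.
"tafar" has last vowel 'a'. The stems whose last vowel is 'a' (sohisar → sosohisar, mekkuhaz → memekkuhaz, dumsisag → dudumsisag) repeat the first consonant+vowel as a prefix.
The other patterns: stems whose last vowel is 'i' change the last vowel to 'u'; stems whose last vowel is 'e' or 'u' add no- … -oth around the stem; stems whose last vowel is 'o' add the prefix ka-.
So tafar → tatafar.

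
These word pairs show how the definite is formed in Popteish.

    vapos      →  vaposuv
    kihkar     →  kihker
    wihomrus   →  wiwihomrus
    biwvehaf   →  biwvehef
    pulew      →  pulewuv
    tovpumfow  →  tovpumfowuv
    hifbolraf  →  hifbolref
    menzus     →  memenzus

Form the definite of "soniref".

sonirefuv

"soniref" has last vowel 'e'. The one such stem in the data (pulew → pulewuv) adds -uv, so the same rule applies.
The other patterns: stems whose last vowel is 'u' repeat the first consonant+vowel as a prefix; stems whose last vowel is 'a' change the last vowel to 'e'.
So soniref → sonirefuv.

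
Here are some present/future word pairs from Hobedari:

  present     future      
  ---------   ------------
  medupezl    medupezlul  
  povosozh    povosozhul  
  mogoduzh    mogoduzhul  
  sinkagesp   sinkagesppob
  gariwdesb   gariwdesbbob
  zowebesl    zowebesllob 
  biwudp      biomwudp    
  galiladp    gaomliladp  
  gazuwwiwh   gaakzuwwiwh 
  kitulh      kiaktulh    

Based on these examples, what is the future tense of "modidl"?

medupezl and zowebesl both end in -l yet inflect differently (medupezlul, zowebesllob), so the final letter is not what conditions the rule; the second-to-last letter is.
"modidl" has second-to-last letter 'd'. The stems whose second-to-last letter is 'd' (biwudp → biomwudp, galiladp → gaomliladp) insert -om- after the first vowel.
So modidl → moomdidl.

moomdidl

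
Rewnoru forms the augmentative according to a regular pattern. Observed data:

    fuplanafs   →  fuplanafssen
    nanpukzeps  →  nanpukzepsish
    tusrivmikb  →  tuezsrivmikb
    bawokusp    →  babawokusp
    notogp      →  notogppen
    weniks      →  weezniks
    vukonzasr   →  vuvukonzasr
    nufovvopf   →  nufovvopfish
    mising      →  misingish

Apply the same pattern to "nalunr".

nalunrish

"nalunr" has second-to-last letter 'n'. The one such stem in the data (mising → misingish) adds -ish, so the same rule applies.
The other patterns: stems whose second-to-last letter is 's' repeat the first consonant+vowel as a prefix; stems whose second-to-last letter is 'f' or 'g' double the final consonant and add -en; stems whose second-to-last letter is 'k' insert -ez- after the first vowel.
So nalunr → nalunrish.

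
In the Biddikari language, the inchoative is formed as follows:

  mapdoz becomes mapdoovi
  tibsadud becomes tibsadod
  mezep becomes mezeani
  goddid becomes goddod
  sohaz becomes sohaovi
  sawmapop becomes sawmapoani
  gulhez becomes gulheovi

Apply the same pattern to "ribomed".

ribomod

sawmapop and mapdoz both have last vowel 'o' yet inflect differently (sawmapoani, mapdoovi), so the last vowel is not what conditions the rule; the final letter is.
"ribomed" ends in -d. The stems ending in -d (tibsadud → tibsadod, goddid → goddod) change the last vowel to 'o'.
The other patterns: stems ending in -p drop the final letter and add -ani; stems ending in -z drop the final letter and add -ovi.
So ribomed → ribomod.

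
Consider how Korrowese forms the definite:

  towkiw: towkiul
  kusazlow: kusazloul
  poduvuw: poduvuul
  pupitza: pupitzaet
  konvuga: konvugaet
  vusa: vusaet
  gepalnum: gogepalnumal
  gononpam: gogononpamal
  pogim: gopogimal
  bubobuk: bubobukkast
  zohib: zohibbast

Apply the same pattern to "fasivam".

gofasivamal

"fasivam" ends in -m. The stems ending in -m (gepalnum → gogepalnumal, gononpam → gogononpamal, pogim → gopogimal) add go- … -al around the stem.
The other patterns: stems ending in -w drop the final letter and add -ul; stems ending in -a add -et; stems ending in -b or -k double the final consonant and add -ast.
So fasivam → gofasivamal.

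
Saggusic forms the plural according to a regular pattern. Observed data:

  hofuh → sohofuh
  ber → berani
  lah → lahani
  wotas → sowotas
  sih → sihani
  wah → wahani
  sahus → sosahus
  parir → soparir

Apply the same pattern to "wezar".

sowezar

ber and parir both end in -r yet inflect differently (berani, soparir), so the final letter is not what conditions the rule; the number of vowels is.
"wezar" has 2 vowels. The stems with 2 vowels (wotas → sowotas, parir → soparir, hofuh → sohofuh) add the prefix so-.
So wezar → sowezar.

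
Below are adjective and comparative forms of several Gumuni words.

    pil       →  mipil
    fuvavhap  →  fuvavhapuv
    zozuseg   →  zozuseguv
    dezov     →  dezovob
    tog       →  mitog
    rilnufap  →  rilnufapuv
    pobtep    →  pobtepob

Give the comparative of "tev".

mitev

pobtep and rilnufap both end in -p yet inflect differently (pobtepob, rilnufapuv), so the final letter is not what conditions the rule; the number of vowels is.
"tev" has 1 vowel. The stems with 1 vowel (tog → mitog, pil → mipil) add the prefix mi-.
The other patterns: stems with 2 vowels add -ob; stems with 3 vowels add -uv.
So tev → mitev.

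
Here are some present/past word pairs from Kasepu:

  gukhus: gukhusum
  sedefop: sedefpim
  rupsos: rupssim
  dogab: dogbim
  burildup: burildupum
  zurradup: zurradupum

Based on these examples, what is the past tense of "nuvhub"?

zurradup and sedefop both end in -p yet inflect differently (zurradupum, sedefpim), so the final letter is not what conditions the rule; the last vowel is.
"nuvhub" has last vowel 'u'. The stems whose last vowel is 'u' (zurradup → zurradupum, burildup → burildupum, gukhus → gukhusum) add -um.
So nuvhub → nuvhubum.

nuvhubum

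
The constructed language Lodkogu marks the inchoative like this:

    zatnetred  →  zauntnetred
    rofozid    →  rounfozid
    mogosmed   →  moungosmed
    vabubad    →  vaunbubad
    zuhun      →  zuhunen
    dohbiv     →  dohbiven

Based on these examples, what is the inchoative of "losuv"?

losuven

rofozid and dohbiv both have last vowel 'i' yet inflect differently (rounfozid, dohbiven), so the last vowel is not what conditions the rule; the final letter is.
"losuv" ends in -v. The one such stem in the data (dohbiv → dohbiven) adds -en, so the same rule applies.
The other pattern: stems ending in -d insert -un- after the first vowel.
So losuv → losuven.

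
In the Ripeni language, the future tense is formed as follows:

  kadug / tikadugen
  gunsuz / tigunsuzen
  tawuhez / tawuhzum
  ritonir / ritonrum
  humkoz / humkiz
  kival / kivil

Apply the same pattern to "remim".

gunsuz and tawuhez both end in -z yet inflect differently (tigunsuzen, tawuhzum), so the final letter is not what conditions the rule; the last vowel is.
"remim" has last vowel 'i'. The one such stem in the data (ritonir → ritonrum) deletes the last vowel and adds -um (as does tawuhez), so the same rule applies.
So remim → remmum.

remmum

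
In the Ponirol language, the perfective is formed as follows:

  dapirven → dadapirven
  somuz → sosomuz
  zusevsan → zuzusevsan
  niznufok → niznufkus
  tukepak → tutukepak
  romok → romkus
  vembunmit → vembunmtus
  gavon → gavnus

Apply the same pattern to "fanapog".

"fanapog" has last vowel 'o'. The stems whose last vowel is 'o' (gavon → gavnus, romok → romkus, niznufok → niznufkus) delete the last vowel and add -us.
The other pattern: stems whose last vowel is 'a', 'e' or 'u' repeat the first consonant+vowel as a prefix.
So fanapog → fanapgus.

fanapgus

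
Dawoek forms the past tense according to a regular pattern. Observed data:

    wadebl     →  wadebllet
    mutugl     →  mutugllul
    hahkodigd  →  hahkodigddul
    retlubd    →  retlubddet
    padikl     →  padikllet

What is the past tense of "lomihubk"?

"lomihubk" has second-to-last letter 'b'. The stems whose second-to-last letter is 'b' (wadebl → wadebllet, retlubd → retlubddet) double the final consonant and add -et.
The other pattern: stems whose second-to-last letter is 'g' double the final consonant and add -ul.
So lomihubk → lomihubkket.

lomihubkket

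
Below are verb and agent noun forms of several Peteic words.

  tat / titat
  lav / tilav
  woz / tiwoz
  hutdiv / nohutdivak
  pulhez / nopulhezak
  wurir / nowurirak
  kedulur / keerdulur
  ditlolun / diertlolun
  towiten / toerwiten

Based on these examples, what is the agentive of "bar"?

tibar

lav and hutdiv both end in -v yet inflect differently (tilav, nohutdivak), so the final letter is not what conditions the rule; the number of vowels is.
"bar" has 1 vowel. The stems with 1 vowel (tat → titat, lav → tilav, woz → tiwoz) add the prefix ti-.
The other patterns: stems with 2 vowels add no- … -ak around the stem; stems with 3 vowels insert -er- after the first vowel.
So bar → tibar.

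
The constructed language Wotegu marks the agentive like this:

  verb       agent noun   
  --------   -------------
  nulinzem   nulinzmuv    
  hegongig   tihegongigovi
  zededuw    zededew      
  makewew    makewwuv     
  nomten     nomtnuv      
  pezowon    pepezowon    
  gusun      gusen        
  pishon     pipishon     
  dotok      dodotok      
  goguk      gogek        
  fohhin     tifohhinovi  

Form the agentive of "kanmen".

"kanmen" has last vowel 'e'. The stems whose last vowel is 'e' (nulinzem → nulinzmuv, makewew → makewwuv, nomten → nomtnuv) delete the last vowel and add -uv.
The other patterns: stems whose last vowel is 'u' change the last vowel to 'e'; stems whose last vowel is 'i' add ti- … -ovi around the stem; stems whose last vowel is 'o' repeat the first consonant+vowel as a prefix.
So kanmen → kanmnuv.

kanmnuv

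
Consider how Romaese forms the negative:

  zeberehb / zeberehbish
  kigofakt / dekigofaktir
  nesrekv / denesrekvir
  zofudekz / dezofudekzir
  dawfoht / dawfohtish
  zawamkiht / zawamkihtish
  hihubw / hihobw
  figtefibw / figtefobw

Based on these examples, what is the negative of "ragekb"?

kigofakt and zawamkiht both end in -t yet inflect differently (dekigofaktir, zawamkihtish), so the final letter is not what conditions the rule; the second-to-last letter is.
"ragekb" has second-to-last letter 'k'. The stems whose second-to-last letter is 'k' (zofudekz → dezofudekzir, nesrekv → denesrekvir, kigofakt → dekigofaktir) add de- … -ir around the stem.
The other patterns: stems whose second-to-last letter is 'h' add -ish; stems whose second-to-last letter is 'b' change the last vowel to 'o'.
So ragekb → deragekbir.

deragekbir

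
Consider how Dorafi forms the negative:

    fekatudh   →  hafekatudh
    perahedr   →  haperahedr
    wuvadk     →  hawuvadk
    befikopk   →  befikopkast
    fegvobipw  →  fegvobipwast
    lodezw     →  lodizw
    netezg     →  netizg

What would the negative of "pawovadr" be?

wuvadk and befikopk both end in -k yet inflect differently (hawuvadk, befikopkast), so the final letter is not what conditions the rule; the second-to-last letter is.
"pawovadr" has second-to-last letter 'd'. The stems whose second-to-last letter is 'd' (fekatudh → hafekatudh, perahedr → haperahedr, wuvadk → hawuvadk) add the prefix ha-.
So pawovadr → hapawovadr.

hapawovadr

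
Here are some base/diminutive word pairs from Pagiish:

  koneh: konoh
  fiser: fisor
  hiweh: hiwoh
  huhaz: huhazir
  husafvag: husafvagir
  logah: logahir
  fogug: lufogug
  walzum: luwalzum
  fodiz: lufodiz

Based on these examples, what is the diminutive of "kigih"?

koneh and logah both end in -h yet inflect differently (konoh, logahir), so the final letter is not what conditions the rule; the last vowel is.
"kigih" has last vowel 'i'. The one such stem in the data (fodiz → lufodiz) adds the prefix lu-, so the same rule applies.
So kigih → lukigih.

lukigih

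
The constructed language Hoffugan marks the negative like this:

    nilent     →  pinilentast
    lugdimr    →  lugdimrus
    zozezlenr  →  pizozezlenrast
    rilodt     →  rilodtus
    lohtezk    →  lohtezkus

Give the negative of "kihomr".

zozezlenr and lugdimr both end in -r yet inflect differently (pizozezlenrast, lugdimrus), so the final letter is not what conditions the rule; the second-to-last letter is.
"kihomr" has second-to-last letter 'm'. The one such stem in the data (lugdimr → lugdimrus) adds -us, so the same rule applies.
The other pattern: stems whose second-to-last letter is 'n' add pi- … -ast around the stem.
So kihomr → kihomrus.

kihomrus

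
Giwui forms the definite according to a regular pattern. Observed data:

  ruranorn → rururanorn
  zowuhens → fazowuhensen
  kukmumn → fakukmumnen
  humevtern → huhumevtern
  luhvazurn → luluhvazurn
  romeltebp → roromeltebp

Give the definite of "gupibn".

gugupibn

kukmumn and luhvazurn both end in -n yet inflect differently (fakukmumnen, luluhvazurn), so the final letter is not what conditions the rule; the second-to-last letter is.
"gupibn" has second-to-last letter 'b'. The one such stem in the data (romeltebp → roromeltebp) repeats the first consonant+vowel as a prefix (as do luhvazurn, ruranorn), so the same rule applies.
The other pattern: stems whose second-to-last letter is 'm' or 'n' add fa- … -en around the stem.
So gupibn → gugupibn.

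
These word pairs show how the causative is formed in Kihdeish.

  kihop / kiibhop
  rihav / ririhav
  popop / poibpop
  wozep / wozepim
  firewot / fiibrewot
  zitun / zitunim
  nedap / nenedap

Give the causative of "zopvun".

zopvunim

"zopvun" has last vowel 'u'. The one such stem in the data (zitun → zitunim) adds -im, so the same rule applies.
The other patterns: stems whose last vowel is 'a' repeat the first consonant+vowel as a prefix; stems whose last vowel is 'o' insert -ib- after the first vowel.
So zopvun → zopvunim.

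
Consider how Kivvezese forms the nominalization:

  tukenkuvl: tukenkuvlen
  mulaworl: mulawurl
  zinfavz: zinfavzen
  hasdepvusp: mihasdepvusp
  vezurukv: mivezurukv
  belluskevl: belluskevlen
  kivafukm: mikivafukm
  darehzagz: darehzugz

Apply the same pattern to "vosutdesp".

belluskevl and mulaworl both end in -l yet inflect differently (belluskevlen, mulawurl), so the final letter is not what conditions the rule; the second-to-last letter is.
"vosutdesp" has second-to-last letter 's'. The one such stem in the data (hasdepvusp → mihasdepvusp) adds the prefix mi-, so the same rule applies.
So vosutdesp → mivosutdesp.

mivosutdesp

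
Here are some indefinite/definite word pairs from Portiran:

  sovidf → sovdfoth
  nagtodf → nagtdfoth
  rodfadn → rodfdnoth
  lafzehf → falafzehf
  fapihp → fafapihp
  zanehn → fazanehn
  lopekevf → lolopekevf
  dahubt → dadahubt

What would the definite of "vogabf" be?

vovogabf

sovidf and lafzehf both end in -f yet inflect differently (sovdfoth, falafzehf), so the final letter is not what conditions the rule; the second-to-last letter is.
"vogabf" has second-to-last letter 'b'. The one such stem in the data (dahubt → dadahubt) repeats the first consonant+vowel as a prefix (as does lopekevf), so the same rule applies.
The other patterns: stems whose second-to-last letter is 'd' delete the last vowel and add -oth; stems whose second-to-last letter is 'h' add the prefix fa-.
So vogabf → vovogabf.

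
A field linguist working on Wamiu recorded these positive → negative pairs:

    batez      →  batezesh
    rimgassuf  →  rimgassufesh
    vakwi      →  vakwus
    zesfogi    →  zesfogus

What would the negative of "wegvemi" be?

"wegvemi" ends in a vowel. The stems ending in a vowel (vakwi → vakwus, zesfogi → zesfogus) drop the final letter and add -us.
So wegvemi → wegvemus.

wegvemus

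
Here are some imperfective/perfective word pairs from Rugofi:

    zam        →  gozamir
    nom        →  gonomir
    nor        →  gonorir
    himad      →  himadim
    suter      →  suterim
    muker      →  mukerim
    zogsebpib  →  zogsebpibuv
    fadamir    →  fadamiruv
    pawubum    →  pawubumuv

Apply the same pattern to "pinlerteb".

pinlertebuv

"pinlerteb" has 3 vowels. The stems with 3 vowels (zogsebpib → zogsebpibuv, fadamir → fadamiruv, pawubum → pawubumuv) add -uv.
So pinlerteb → pinlertebuv.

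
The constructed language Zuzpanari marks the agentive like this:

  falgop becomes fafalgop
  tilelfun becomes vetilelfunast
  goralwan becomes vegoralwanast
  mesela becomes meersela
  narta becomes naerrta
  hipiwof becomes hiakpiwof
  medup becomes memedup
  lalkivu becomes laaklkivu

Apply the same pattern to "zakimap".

hipiwof and falgop both have last vowel 'o' yet inflect differently (hiakpiwof, fafalgop), so the last vowel is not what conditions the rule; the final letter is.
"zakimap" ends in -p. The stems ending in -p (falgop → fafalgop, medup → memedup) repeat the first consonant+vowel as a prefix.
So zakimap → zazakimap.

zazakimap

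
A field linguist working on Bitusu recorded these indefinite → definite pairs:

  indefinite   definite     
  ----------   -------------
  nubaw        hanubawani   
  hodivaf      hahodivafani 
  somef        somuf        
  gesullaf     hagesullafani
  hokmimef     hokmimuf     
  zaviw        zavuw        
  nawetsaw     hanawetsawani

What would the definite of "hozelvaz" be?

"hozelvaz" has last vowel 'a'. The stems whose last vowel is 'a' (hodivaf → hahodivafani, gesullaf → hagesullafani, nubaw → hanubawani) add ha- … -ani around the stem.
The other pattern: stems whose last vowel is 'e' or 'i' change the last vowel to 'u'.
So hozelvaz → hahozelvazani.

hahozelvazani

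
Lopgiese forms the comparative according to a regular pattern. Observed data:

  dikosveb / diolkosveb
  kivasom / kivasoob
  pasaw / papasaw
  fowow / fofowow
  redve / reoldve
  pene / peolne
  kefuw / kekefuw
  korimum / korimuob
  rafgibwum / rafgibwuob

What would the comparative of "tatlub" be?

"tatlub" ends in -b. The one such stem in the data (dikosveb → diolkosveb) inserts -ol- after the first vowel (as do redve, pene), so the same rule applies.
The other patterns: stems ending in -m drop the final letter and add -ob; stems ending in -w repeat the first consonant+vowel as a prefix.
So tatlub → taoltlub.

taoltlub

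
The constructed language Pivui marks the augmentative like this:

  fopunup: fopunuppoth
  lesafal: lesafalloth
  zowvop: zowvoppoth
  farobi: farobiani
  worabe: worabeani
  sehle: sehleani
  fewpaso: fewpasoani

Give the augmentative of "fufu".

fufuani

"fufu" ends in a vowel. The stems ending in a vowel (farobi → farobiani, worabe → worabeani, sehle → sehleani) add -ani.
The other pattern: stems ending in a consonant double the final consonant and add -oth.
So fufu → fufuani.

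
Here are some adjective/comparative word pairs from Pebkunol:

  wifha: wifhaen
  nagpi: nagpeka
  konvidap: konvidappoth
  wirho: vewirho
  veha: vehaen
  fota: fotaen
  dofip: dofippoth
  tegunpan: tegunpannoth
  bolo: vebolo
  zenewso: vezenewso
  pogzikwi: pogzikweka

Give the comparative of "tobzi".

fota and tegunpan both have last vowel 'a' yet inflect differently (fotaen, tegunpannoth), so the last vowel is not what conditions the rule; the final letter is.
"tobzi" ends in -i. The stems ending in -i (nagpi → nagpeka, pogzikwi → pogzikweka) drop the final letter and add -eka.
The other patterns: stems ending in -a add -en; stems ending in -o add the prefix ve-; stems ending in -n or -p double the final consonant and add -oth.
So tobzi → tobzeka.

tobzeka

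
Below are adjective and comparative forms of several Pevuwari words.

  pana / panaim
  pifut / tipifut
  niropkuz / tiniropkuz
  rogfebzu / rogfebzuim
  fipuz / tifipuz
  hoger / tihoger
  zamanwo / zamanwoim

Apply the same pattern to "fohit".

tifohit

"fohit" ends in a consonant. The stems ending in a consonant (hoger → tihoger, pifut → tipifut, niropkuz → tiniropkuz) add the prefix ti-.
The other pattern: stems ending in a vowel add -im.
So fohit → tifohit.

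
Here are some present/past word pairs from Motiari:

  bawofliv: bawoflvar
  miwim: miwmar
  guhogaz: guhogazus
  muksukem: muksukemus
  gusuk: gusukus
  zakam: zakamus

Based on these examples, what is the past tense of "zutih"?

zuthar

miwim and muksukem both end in -m yet inflect differently (miwmar, muksukemus), so the final letter is not what conditions the rule; the last vowel is.
"zutih" has last vowel 'i'. The stems whose last vowel is 'i' (bawofliv → bawoflvar, miwim → miwmar) delete the last vowel and add -ar.
So zutih → zuthar.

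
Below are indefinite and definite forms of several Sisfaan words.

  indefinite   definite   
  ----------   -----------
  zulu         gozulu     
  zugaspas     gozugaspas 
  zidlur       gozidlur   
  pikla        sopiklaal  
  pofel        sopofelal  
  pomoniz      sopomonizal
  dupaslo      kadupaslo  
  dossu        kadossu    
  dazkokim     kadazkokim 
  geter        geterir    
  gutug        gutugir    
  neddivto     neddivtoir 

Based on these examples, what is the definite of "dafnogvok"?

kadafnogvok

"dafnogvok" begins with d-. The stems beginning with d- (dupaslo → kadupaslo, dossu → kadossu, dazkokim → kadazkokim) add the prefix ka-.
So dafnogvok → kadafnogvok.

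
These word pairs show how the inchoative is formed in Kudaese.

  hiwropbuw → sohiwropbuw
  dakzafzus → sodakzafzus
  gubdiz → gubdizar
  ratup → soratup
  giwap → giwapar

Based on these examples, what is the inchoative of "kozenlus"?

sokozenlus

ratup and giwap both end in -p yet inflect differently (soratup, giwapar), so the final letter is not what conditions the rule; the last vowel is.
"kozenlus" has last vowel 'u'. The stems whose last vowel is 'u' (ratup → soratup, hiwropbuw → sohiwropbuw, dakzafzus → sodakzafzus) add the prefix so-.
So kozenlus → sokozenlus.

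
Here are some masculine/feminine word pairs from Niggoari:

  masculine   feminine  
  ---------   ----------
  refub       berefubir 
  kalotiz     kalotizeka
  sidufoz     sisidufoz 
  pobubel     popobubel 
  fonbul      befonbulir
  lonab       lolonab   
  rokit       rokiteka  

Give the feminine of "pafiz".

pafizeka

kalotiz and sidufoz both end in -z yet inflect differently (kalotizeka, sisidufoz), so the final letter is not what conditions the rule; the last vowel is.
"pafiz" has last vowel 'i'. The stems whose last vowel is 'i' (rokit → rokiteka, kalotiz → kalotizeka) add -eka.
So pafiz → pafizeka.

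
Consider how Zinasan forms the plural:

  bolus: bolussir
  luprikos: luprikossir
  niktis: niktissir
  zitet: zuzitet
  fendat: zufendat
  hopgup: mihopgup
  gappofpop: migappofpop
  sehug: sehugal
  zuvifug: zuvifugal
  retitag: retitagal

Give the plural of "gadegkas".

gadegkassir

"gadegkas" ends in -s. The stems ending in -s (bolus → bolussir, luprikos → luprikossir, niktis → niktissir) double the final consonant and add -ir.
The other patterns: stems ending in -t add the prefix zu-; stems ending in -p add the prefix mi-; stems ending in -g add -al.
So gadegkas → gadegkassir.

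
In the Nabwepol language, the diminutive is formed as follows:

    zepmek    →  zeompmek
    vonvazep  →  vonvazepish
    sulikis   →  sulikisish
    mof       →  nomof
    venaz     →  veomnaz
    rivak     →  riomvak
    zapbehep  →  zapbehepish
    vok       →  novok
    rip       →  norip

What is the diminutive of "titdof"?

tiomtdof

"titdof" has 2 vowels. The stems with 2 vowels (venaz → veomnaz, rivak → riomvak, zepmek → zeompmek) insert -om- after the first vowel.
The other patterns: stems with 1 vowel add the prefix no-; stems with 3 vowels add -ish.
So titdof → tiomtdof.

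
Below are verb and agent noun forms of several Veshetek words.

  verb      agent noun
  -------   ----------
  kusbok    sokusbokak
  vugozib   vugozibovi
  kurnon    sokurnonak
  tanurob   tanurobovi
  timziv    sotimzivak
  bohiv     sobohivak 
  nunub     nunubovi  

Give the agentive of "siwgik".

sosiwgikak

"siwgik" ends in -k. The one such stem in the data (kusbok → sokusbokak) adds so- … -ak around the stem, so the same rule applies.
The other pattern: stems ending in -b add -ovi.
So siwgik → sosiwgikak.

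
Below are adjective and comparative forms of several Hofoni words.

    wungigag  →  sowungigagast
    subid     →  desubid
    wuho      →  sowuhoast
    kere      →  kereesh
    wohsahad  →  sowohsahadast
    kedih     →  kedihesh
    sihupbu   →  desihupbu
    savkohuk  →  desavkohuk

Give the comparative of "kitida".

subid and wohsahad both end in -d yet inflect differently (desubid, sowohsahadast), so the final letter is not what conditions the rule; the first letter is.
"kitida" begins with k-. The stems beginning with k- (kere → kereesh, kedih → kedihesh) add -esh.
So kitida → kitidaesh.

kitidaesh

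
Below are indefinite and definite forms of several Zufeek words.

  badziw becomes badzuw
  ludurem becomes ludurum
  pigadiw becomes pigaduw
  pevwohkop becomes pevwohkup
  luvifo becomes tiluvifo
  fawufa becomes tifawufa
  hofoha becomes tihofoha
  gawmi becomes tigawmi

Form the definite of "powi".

tipowi

pevwohkop and luvifo both have last vowel 'o' yet inflect differently (pevwohkup, tiluvifo), so the last vowel is not what conditions the rule; whether the stem ends in a vowel or a consonant is.
"powi" ends in a vowel. The stems ending in a vowel (luvifo → tiluvifo, fawufa → tifawufa, hofoha → tihofoha) add the prefix ti-.
The other pattern: stems ending in a consonant change the last vowel to 'u'.
So powi → tipowi.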